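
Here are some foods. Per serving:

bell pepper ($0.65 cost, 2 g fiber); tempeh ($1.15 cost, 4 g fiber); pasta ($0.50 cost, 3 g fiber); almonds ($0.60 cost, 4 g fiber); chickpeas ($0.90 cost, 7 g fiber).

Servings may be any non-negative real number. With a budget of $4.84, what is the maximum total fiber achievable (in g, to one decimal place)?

37.6 g

Fiber per dollar: chickpeas 7.778, almonds 6.667, pasta 6, tempeh 3.478, bell pepper 3.077.
With no serving limits, spend the whole cost allowance on chickpeas: $4.84 / $0.90 × 7 g = 37.6 g.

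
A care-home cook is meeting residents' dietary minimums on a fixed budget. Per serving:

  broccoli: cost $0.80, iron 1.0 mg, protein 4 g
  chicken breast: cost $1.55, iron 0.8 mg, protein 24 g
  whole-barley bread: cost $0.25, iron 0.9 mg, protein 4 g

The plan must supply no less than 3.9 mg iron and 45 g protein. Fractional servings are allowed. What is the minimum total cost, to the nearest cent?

Check every corner: each single food scaled to meet both minima, and each pair solved so both constraints bind.
broccoli only: max(3.9/1.0, 45/4) = 11.25 servings → $9.00.
chicken breast only: max(3.9/0.8, 45/24) = 4.875 servings → $7.56.
whole-barley bread only: max(3.9/0.9, 45/4) = 11.25 servings → $2.81.
broccoli + chicken breast with both tight: 2.769 servings and 1.413 servings → $4.41.
broccoli + whole-barley bread: intersection lies outside the first quadrant.
chicken breast + whole-barley bread with both tight: 1.353 servings and 3.13 servings → $2.88.
The minimum over all feasible corners is $2.81.

$2.81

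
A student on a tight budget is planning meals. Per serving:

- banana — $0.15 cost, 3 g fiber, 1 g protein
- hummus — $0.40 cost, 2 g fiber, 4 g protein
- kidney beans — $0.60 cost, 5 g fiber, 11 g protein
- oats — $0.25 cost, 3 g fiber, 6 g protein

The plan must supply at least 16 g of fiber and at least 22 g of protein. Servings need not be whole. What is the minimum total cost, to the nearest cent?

At the optimum either one food covers both requirements or two foods hit both targets exactly; no other combination can be cheaper.
banana only: max(16/3, 22/1) = 22 servings → $3.30.
hummus only: max(16/2, 22/4) = 8 servings → $3.20.
kidney beans only: max(16/5, 22/11) = 3.2 servings → $1.92.
oats only: max(16/3, 22/6) = 5.333 servings → $1.33.
banana + hummus with both tight: 2 servings and 5 servings → $2.30.
banana + kidney beans with both tight: 2.357 servings and 1.786 servings → $1.43.
banana + oats with both tight: 2 servings and 3.333 servings → $1.13.
hummus + kidney beans: intersection lies outside the first quadrant.
hummus + oats (both tight): parallel constraints — no distinct corner.
kidney beans + oats: intersection lies outside the first quadrant.
So the least-cost plan costs $1.13.

$1.13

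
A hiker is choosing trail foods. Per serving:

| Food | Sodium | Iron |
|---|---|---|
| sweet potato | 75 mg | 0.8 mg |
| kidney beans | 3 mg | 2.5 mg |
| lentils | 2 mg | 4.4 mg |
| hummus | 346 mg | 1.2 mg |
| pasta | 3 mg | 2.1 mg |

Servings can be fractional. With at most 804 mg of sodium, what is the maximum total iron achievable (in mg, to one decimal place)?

1768.8 mg

Iron per mg sodium: lentils 2.2, kidney beans 0.8333, pasta 0.7, sweet potato 0.01067, hummus 0.003468.
With no serving limits, spend the whole sodium allowance on lentils: 804 mg / 2 mg × 4.4 mg = 1768.8 mg.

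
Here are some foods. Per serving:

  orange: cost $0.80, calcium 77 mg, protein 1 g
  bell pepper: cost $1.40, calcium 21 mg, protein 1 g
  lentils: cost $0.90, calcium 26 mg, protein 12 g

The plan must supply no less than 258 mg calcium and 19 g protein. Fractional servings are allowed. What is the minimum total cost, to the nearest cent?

This is a tiny linear program; its minimum lies at a vertex of the feasible set. List the vertices and price them.
orange only: max(258/77, 19/1) = 19 servings → $15.20.
bell pepper only: max(258/21, 19/1) = 19 servings → $26.60.
lentils only: max(258/26, 19/12) = 9.923 servings → $8.93.
orange + bell pepper: intersection lies outside the first quadrant.
orange + lentils with both tight: 2.898 servings and 1.342 servings → $3.53.
bell pepper + lentils with both tight: 11.51 servings and 0.6239 servings → $16.68.
Cheapest feasible corner: $3.53.

$3.53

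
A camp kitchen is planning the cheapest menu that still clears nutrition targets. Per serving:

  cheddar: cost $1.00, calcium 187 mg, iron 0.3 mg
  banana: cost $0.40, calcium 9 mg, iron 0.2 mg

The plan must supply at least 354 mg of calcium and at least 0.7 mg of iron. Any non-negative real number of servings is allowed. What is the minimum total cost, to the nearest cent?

$2.14

Two binding constraints pin down two serving amounts, so the optimal mix uses at most two foods. The candidates are each food alone (scaled to the tighter of calcium/iron) and each pair with both constraints tight.
cheddar only: max(354/187, 0.7/0.3) = 2.333 servings → $2.33.
banana only: max(354/9, 0.7/0.2) = 39.33 servings → $15.73.
cheddar + banana with both tight: 1.859 servings and 0.7118 servings → $2.14.
Cheapest feasible corner: $2.14.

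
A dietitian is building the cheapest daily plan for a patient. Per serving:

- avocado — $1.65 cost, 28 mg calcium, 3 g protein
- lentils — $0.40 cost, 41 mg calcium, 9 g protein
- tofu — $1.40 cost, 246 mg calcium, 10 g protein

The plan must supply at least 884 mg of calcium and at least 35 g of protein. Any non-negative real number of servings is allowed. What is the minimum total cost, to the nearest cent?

$5.03

Compare the cost at each extreme point of the feasible region.
avocado only: max(884/28, 35/3) = 31.57 servings → $52.09.
lentils only: max(884/41, 35/9) = 21.56 servings → $8.62.
tofu only: max(884/246, 35/10) = 3.593 servings → $5.03.
avocado + lentils: the both-tight solution has a negative serving — not a feasible corner.
avocado + tofu: intersection lies outside the first quadrant.
lentils + tofu: intersection lies outside the first quadrant.
So the least-cost plan costs $5.03.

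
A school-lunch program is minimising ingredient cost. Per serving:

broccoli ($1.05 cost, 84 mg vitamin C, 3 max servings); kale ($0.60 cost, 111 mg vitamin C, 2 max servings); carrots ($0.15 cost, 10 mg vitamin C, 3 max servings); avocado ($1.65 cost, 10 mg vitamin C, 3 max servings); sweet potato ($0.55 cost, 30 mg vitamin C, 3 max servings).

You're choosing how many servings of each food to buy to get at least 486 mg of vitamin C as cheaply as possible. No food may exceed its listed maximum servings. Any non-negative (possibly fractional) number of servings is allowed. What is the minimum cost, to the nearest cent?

$4.53

Cost per mg of vitamin C: kale $0.0054, broccoli $0.0125, carrots $0.0150, sweet potato $0.0183, avocado $0.1650.
Take 2 servings of kale: +222.0 mg vitamin C for $1.20 (total $1.20, still need 264.0 mg).
Take 3 servings of broccoli: +252.0 mg vitamin C for $3.15 (total $4.35, still need 12.0 mg).
Take 1.2 servings of carrots: +12.0 mg vitamin C for $0.18 (total $4.53, still need 0.0 mg).
Filling from the cheapest source first is optimal under one linear minimum: $4.53.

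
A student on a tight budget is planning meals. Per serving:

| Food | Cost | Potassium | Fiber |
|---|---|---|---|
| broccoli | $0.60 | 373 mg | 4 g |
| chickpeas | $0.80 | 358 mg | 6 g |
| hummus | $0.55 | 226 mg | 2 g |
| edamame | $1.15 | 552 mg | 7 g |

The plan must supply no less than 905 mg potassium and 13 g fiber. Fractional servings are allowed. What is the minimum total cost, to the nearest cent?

$1.80

At the optimum either one food covers both requirements or two foods hit both targets exactly; no other combination can be cheaper.
broccoli only: max(905/373, 13/4) = 3.25 servings → $1.95.
chickpeas only: max(905/358, 13/6) = 2.528 servings → $2.02.
hummus only: max(905/226, 13/2) = 6.5 servings → $3.58.
edamame only: max(905/552, 13/7) = 1.857 servings → $2.14.
broccoli + chickpeas with both tight: 0.9628 servings and 1.525 servings → $1.80.
broccoli + hummus with both targets exact would need a negative amount; discard.
broccoli + edamame with both targets exact would need a negative amount; discard.
chickpeas + hummus with both tight: 1.762 servings and 1.212 servings → $2.08.
chickpeas + edamame with both tight: 1.043 servings and 0.9628 servings → $1.94.
hummus + edamame: the both-tight solution has a negative serving — not a feasible corner.
So the least-cost plan costs $1.80.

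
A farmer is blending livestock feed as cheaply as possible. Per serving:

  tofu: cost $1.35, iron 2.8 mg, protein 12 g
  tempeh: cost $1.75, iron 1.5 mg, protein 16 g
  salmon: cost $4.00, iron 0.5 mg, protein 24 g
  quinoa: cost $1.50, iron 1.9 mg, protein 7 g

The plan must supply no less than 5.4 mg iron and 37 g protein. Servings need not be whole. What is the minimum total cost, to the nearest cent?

$4.09

This is a tiny linear program; its minimum lies at a vertex of the feasible set. List the vertices and price them.
tofu only: max(5.4/2.8, 37/12) = 3.083 servings → $4.16.
tempeh only: max(5.4/1.5, 37/16) = 3.6 servings → $6.30.
salmon only: max(5.4/0.5, 37/24) = 10.8 servings → $43.20.
quinoa only: max(5.4/1.9, 37/7) = 5.286 servings → $7.93.
tofu + tempeh with both tight: 1.153 servings and 1.448 servings → $4.09.
tofu + salmon with both tight: 1.815 servings and 0.634 servings → $4.99.
tofu + quinoa: the both-tight solution has a negative serving — not a feasible corner.
tempeh + salmon: the both-tight solution has a negative serving — not a feasible corner.
tempeh + quinoa with both tight: 1.633 servings and 1.553 servings → $5.19.
salmon + quinoa with both tight: 0.772 servings and 2.639 servings → $7.05.
Cheapest feasible corner: $4.09.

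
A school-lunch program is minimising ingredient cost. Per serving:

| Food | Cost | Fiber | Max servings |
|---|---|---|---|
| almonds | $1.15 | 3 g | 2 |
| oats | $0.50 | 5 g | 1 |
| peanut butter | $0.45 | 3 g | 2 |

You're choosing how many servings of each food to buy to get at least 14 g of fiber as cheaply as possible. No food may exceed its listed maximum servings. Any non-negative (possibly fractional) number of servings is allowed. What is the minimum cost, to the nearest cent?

$2.55

Cost per g of fiber: oats $0.1000, peanut butter $0.1500, almonds $0.3833.
Take 1 serving of oats: +5.0 g fiber for $0.50 (total $0.50, still need 9.0 g).
Take 2 servings of peanut butter: +6.0 g fiber for $0.90 (total $1.40, still need 3.0 g).
Take 1 serving of almonds: +3.0 g fiber for $1.15 (total $2.55, still need 0.0 g).
Filling from the cheapest source first is optimal under one linear minimum: $2.55.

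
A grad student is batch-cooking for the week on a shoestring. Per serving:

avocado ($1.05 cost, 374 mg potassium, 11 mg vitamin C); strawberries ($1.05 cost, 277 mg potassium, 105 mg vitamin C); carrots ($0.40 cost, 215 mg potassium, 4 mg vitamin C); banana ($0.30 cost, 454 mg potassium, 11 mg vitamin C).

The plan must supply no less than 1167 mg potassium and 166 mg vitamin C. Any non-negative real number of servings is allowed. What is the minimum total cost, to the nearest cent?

avocado only: max(1167/374, 166/11) = 15.09 servings → $15.85.
strawberries only: max(1167/277, 166/105) = 4.213 servings → $4.42.
carrots only: max(1167/215, 166/4) = 41.5 servings → $16.60.
banana only: max(1167/454, 166/11) = 15.09 servings → $4.53.
avocado + strawberries with both tight: 2.113 servings and 1.36 servings → $3.65.
avocado + carrots: the both-tight solution has a negative serving — not a feasible corner.
avocado + banana: the both-tight solution has a negative serving — not a feasible corner.
strawberries + carrots with both tight: 1.445 servings and 3.566 servings → $2.94.
strawberries + banana with both tight: 1.401 servings and 1.716 servings → $1.99.
carrots + banana: intersection lies outside the first quadrant.
The minimum over all feasible corners is $1.99.

$1.99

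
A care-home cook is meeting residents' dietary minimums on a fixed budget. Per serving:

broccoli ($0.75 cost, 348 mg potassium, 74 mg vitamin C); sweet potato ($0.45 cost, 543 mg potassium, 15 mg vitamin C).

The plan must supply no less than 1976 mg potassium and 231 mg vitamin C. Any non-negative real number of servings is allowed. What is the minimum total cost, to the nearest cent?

$2.90

For a min-cost LP with two ≥-constraints, a basic feasible solution has at most two positive variables.
broccoli only: max(1976/348, 231/74) = 5.678 servings → $4.26.
sweet potato only: max(1976/543, 231/15) = 15.4 servings → $6.93.
broccoli + sweet potato with both tight: 2.74 servings and 1.883 servings → $2.90.
The minimum over all feasible corners is $2.90.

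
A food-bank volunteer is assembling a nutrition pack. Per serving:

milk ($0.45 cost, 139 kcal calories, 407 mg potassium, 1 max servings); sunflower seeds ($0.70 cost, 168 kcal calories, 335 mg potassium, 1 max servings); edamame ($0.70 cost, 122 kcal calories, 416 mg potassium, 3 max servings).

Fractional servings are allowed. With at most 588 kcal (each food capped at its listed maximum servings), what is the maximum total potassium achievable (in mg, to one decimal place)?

1820.5 mg

Potassium per kcal: edamame 3.41, milk 2.928, sunflower seeds 1.994.
Take 3 servings of edamame: uses 366 kcal, +1248.0 mg potassium (running total 1248.0 mg).
Take 1 serving of milk: uses 139 kcal, +407.0 mg potassium (running total 1655.0 mg).
Take 0.494 servings of sunflower seeds: uses 83 kcal, +165.5 mg potassium (running total 1820.5 mg).
Greedy by best ratio exhausts the calories allowance optimally: 1820.5 mg.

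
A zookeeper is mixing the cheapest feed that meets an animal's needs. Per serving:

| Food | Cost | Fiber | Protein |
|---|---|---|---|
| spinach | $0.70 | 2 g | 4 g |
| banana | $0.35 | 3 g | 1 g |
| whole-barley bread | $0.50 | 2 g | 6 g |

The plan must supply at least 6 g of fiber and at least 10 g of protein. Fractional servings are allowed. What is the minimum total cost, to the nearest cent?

spinach only: max(6/2, 10/4) = 3 servings → $2.10.
banana only: max(6/3, 10/1) = 10 servings → $3.50.
whole-barley bread only: max(6/2, 10/6) = 3 servings → $1.50.
spinach + banana with both tight: 2.4 servings and 0.4 servings → $1.82.
spinach + whole-barley bread with both targets exact would need a negative amount; discard.
banana + whole-barley bread with both tight: 1 serving and 1.5 servings → $1.10.
Cheapest feasible corner: $1.10.

$1.10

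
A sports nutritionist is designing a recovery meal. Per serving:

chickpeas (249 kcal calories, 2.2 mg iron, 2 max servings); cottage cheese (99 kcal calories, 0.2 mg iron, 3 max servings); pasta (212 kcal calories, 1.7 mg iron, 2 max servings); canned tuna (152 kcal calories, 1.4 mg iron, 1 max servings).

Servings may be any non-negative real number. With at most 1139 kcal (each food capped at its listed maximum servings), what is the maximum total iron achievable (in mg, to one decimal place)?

Iron per kcal: canned tuna 0.009211, chickpeas 0.008835, pasta 0.008019, cottage cheese 0.00202.
Take 1 serving of canned tuna: uses 152 kcal, +1.4 mg iron (running total 1.4 mg).
Take 2 servings of chickpeas: uses 498 kcal, +4.4 mg iron (running total 5.8 mg).
Take 2 servings of pasta: uses 424 kcal, +3.4 mg iron (running total 9.2 mg).
Take 0.6566 servings of cottage cheese: uses 65 kcal, +0.1 mg iron (running total 9.3 mg).
Greedy by best ratio exhausts the calories allowance optimally: 9.3 mg.

9.3 mg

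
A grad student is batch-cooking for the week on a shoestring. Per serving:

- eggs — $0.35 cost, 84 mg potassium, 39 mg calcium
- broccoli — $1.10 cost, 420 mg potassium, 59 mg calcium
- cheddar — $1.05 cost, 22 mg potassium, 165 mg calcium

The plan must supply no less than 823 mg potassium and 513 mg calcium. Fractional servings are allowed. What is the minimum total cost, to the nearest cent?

eggs only: max(823/84, 513/39) = 13.15 servings → $4.60.
broccoli only: max(823/420, 513/59) = 8.695 servings → $9.56.
cheddar only: max(823/22, 513/165) = 37.41 servings → $39.28.
eggs + broccoli: the both-tight solution has a negative serving — not a feasible corner.
eggs + cheddar with both tight: 9.576 servings and 0.8456 servings → $4.24.
broccoli + cheddar with both tight: 1.831 servings and 2.454 servings → $4.59.
The minimum over all feasible corners is $4.24.

$4.24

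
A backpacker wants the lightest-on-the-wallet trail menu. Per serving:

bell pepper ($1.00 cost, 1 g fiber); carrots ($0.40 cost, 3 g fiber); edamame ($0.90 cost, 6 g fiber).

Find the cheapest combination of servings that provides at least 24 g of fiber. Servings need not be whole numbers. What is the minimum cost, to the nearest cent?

Cost per g of fiber: carrots $0.1333, edamame $0.1500, bell pepper $1.0000.
With no serving limits, use only carrots: 24 g / 3 g = 8 servings × $0.40 = $3.20.

$3.20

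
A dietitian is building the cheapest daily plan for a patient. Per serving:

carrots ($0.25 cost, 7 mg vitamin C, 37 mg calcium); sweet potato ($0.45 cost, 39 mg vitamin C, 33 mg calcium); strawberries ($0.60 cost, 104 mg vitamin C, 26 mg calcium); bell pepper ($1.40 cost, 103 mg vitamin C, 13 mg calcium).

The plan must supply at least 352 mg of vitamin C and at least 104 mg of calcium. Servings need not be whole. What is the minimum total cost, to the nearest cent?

The cheapest plan sits at a corner of the feasible region — with two constraints it uses at most two foods.
carrots only: max(352/7, 104/37) = 50.29 servings → $12.57.
sweet potato only: max(352/39, 104/33) = 9.026 servings → $4.06.
strawberries only: max(352/104, 104/26) = 4 servings → $2.40.
bell pepper only: max(352/103, 104/13) = 8 servings → $11.20.
carrots + sweet potato with both targets exact would need a negative amount; discard.
carrots + strawberries with both tight: 0.4539 servings and 3.354 servings → $2.13.
carrots + bell pepper with both tight: 1.649 servings and 3.305 servings → $5.04.
sweet potato + strawberries with both tight: 0.6882 servings and 3.127 servings → $2.19.
sweet potato + bell pepper with both tight: 2.122 servings and 2.614 servings → $4.61.
strawberries + bell pepper: the both-tight solution has a negative serving — not a feasible corner.
Cheapest feasible corner: $2.13.

$2.13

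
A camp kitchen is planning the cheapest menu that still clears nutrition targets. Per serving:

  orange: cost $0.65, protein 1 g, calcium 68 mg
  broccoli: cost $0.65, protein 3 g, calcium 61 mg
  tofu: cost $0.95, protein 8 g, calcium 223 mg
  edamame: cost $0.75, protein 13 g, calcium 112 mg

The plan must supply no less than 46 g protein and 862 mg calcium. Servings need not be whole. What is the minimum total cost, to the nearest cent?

orange only: max(46/1, 862/68) = 46 servings → $29.90.
broccoli only: max(46/3, 862/61) = 15.33 servings → $9.97.
tofu only: max(46/8, 862/223) = 5.75 servings → $5.46.
edamame only: max(46/13, 862/112) = 7.696 servings → $5.77.
orange + broccoli: the both-tight solution has a negative serving — not a feasible corner.
orange + tofu: intersection lies outside the first quadrant.
orange + edamame with both tight: 7.842 servings and 2.935 servings → $7.30.
broccoli + tofu with both targets exact would need a negative amount; discard.
broccoli + edamame with both tight: 13.25 servings and 0.4814 servings → $8.97.
tofu + edamame with both tight: 3.022 servings and 1.678 servings → $4.13.
The minimum over all feasible corners is $4.13.

$4.13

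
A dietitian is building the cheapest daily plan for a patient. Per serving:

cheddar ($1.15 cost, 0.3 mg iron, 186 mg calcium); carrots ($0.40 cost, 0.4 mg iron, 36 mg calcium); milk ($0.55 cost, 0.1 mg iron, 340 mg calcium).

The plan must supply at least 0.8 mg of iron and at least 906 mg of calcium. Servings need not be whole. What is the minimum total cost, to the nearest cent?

A basic optimal solution has at most two foods positive. Try each food alone and each pair with both targets met exactly.
cheddar only: max(0.8/0.3, 906/186) = 4.871 servings → $5.60.
carrots only: max(0.8/0.4, 906/36) = 25.17 servings → $10.07.
milk only: max(0.8/0.1, 906/340) = 8 servings → $4.40.
cheddar + carrots: intersection lies outside the first quadrant.
cheddar + milk with both tight: 2.175 servings and 1.475 servings → $3.31.
carrots + milk with both tight: 1.37 servings and 2.52 servings → $1.93.
Cheapest feasible corner: $1.93.

$1.93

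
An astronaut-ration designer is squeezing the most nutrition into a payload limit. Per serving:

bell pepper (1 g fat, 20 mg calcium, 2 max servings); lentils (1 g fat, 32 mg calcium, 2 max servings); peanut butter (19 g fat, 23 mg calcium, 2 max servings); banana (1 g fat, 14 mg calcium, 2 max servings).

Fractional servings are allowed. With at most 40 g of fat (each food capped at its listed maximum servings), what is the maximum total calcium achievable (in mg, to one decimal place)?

173.2 mg

Calcium per g fat: lentils 32, bell pepper 20, banana 14, peanut butter 1.211.
Take 2 servings of lentils: uses 2 g fat, +64.0 mg calcium (running total 64.0 mg).
Take 2 servings of bell pepper: uses 2 g fat, +40.0 mg calcium (running total 104.0 mg).
Take 2 servings of banana: uses 2 g fat, +28.0 mg calcium (running total 132.0 mg).
Take 1.789 servings of peanut butter: uses 34 g fat, +41.2 mg calcium (running total 173.2 mg).
Greedy by best ratio exhausts the fat allowance optimally: 173.2 mg.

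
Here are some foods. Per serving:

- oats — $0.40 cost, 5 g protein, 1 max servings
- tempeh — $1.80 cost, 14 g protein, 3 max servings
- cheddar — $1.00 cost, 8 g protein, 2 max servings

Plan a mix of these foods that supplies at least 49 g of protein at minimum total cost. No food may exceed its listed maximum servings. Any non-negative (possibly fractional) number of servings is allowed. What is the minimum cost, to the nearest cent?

$6.00

Cost per g of protein: oats $0.0800, cheddar $0.1250, tempeh $0.1286.
Take 1 serving of oats: +5.0 g protein for $0.40 (total $0.40, still need 44.0 g).
Take 2 servings of cheddar: +16.0 g protein for $2.00 (total $2.40, still need 28.0 g).
Take 2 servings of tempeh: +28.0 g protein for $3.60 (total $6.00, still need 0.0 g).
Greedy by cheapest-per-g is optimal for a single linear constraint, so the minimum cost is $6.00.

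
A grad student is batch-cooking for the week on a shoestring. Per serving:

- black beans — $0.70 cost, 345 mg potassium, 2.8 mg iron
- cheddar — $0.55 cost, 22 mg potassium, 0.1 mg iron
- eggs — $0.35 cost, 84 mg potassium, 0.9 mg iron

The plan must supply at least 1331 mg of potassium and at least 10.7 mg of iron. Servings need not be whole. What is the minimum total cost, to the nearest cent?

$2.70

black beans only: max(1331/345, 10.7/2.8) = 3.858 servings → $2.70.
cheddar only: max(1331/22, 10.7/0.1) = 107 servings → $58.85.
eggs only: max(1331/84, 10.7/0.9) = 15.85 servings → $5.55.
black beans + cheddar with both tight: 3.775 servings and 1.303 servings → $3.36.
black beans + eggs: the both-tight solution has a negative serving — not a feasible corner.
cheddar + eggs with both tight: 26.24 servings and 8.974 servings → $17.57.
So the least-cost plan costs $2.70.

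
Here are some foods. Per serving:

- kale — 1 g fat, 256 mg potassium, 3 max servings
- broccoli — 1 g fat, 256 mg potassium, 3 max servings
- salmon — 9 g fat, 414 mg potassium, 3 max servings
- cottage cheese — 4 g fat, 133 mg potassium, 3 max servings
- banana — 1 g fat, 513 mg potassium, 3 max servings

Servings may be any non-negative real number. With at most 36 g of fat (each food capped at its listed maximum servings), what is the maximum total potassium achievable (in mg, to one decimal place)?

4317.0 mg

Potassium per g fat: banana 513, kale 256, broccoli 256, salmon 46, cottage cheese 33.25.
Take 3 servings of banana: uses 3 g fat, +1539.0 mg potassium (running total 1539.0 mg).
Take 3 servings of kale: uses 3 g fat, +768.0 mg potassium (running total 2307.0 mg).
Take 3 servings of broccoli: uses 3 g fat, +768.0 mg potassium (running total 3075.0 mg).
Take 3 servings of salmon: uses 27 g fat, +1242.0 mg potassium (running total 4317.0 mg).
Filling greedily by potassium-per-g fat is optimal for one linear limit, giving 4317.0 mg.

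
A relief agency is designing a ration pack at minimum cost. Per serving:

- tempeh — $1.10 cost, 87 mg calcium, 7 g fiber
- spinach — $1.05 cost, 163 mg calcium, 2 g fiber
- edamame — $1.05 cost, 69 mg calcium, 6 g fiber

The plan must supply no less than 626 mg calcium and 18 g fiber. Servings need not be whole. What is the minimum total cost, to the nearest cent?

$4.97

Minimising a linear cost over {calcium ≥ 626, fiber ≥ 18, servings ≥ 0} — the optimum is at a vertex, using one or two foods.
tempeh only: max(626/87, 18/7) = 7.195 servings → $7.91.
spinach only: max(626/163, 18/2) = 9 servings → $9.45.
edamame only: max(626/69, 18/6) = 9.072 servings → $9.53.
tempeh + spinach with both tight: 1.739 servings and 2.912 servings → $4.97.
tempeh + edamame: intersection lies outside the first quadrant.
spinach + edamame with both tight: 2.993 servings and 2.002 servings → $5.25.
So the least-cost plan costs $4.97.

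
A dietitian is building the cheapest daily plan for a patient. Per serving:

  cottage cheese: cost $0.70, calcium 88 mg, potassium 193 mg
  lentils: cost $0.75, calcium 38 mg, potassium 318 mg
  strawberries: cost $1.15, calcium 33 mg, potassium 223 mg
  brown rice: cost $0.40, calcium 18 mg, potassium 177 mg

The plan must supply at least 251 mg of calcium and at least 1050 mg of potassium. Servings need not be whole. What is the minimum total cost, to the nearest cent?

$2.93

At the optimum either one food covers both requirements or two foods hit both targets exactly; no other combination can be cheaper.
cottage cheese only: max(251/88, 1050/193) = 5.44 servings → $3.81.
lentils only: max(251/38, 1050/318) = 6.605 servings → $4.95.
strawberries only: max(251/33, 1050/223) = 7.606 servings → $8.75.
brown rice only: max(251/18, 1050/177) = 13.94 servings → $5.58.
cottage cheese + lentils with both tight: 1.933 servings and 2.129 servings → $2.95.
cottage cheese + strawberries with both tight: 1.609 servings and 3.316 servings → $4.94.
cottage cheese + brown rice with both tight: 2.109 servings and 3.632 servings → $2.93.
lentils + strawberries with both targets exact would need a negative amount; discard.
lentils + brown rice: intersection lies outside the first quadrant.
strawberries + brown rice with both targets exact would need a negative amount; discard.
Cheapest feasible corner: $2.93.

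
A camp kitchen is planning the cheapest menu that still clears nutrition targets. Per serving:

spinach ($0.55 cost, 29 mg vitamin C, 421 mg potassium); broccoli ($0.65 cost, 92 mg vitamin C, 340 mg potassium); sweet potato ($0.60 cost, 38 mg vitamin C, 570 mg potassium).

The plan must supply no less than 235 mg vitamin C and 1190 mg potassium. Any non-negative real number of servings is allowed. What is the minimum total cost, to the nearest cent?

At the optimum either one food covers both requirements or two foods hit both targets exactly; no other combination can be cheaper.
spinach only: max(235/29, 1190/421) = 8.103 servings → $4.46.
broccoli only: max(235/92, 1190/340) = 3.5 servings → $2.27.
sweet potato only: max(235/38, 1190/570) = 6.184 servings → $3.71.
spinach + broccoli with both tight: 1.025 servings and 2.231 servings → $2.01.
spinach + sweet potato: intersection lies outside the first quadrant.
broccoli + sweet potato with both tight: 2.245 servings and 0.7485 servings → $1.91.
Cheapest feasible corner: $1.91.

$1.91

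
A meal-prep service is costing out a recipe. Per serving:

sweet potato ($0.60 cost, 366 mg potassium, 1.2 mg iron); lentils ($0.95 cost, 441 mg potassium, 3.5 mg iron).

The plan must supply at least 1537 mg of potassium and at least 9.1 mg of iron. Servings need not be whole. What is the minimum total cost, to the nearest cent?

$2.97

sweet potato only: max(1537/366, 9.1/1.2) = 7.583 servings → $4.55.
lentils only: max(1537/441, 9.1/3.5) = 3.485 servings → $3.31.
sweet potato + lentils with both tight: 1.818 servings and 1.977 servings → $2.97.
So the least-cost plan costs $2.97.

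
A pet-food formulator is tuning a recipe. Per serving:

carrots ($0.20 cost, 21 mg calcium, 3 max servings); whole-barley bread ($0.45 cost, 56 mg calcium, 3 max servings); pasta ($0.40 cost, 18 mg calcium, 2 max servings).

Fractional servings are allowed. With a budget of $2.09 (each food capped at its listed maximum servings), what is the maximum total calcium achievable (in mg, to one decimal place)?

Calcium per dollar: whole-barley bread 124.4, carrots 105, pasta 45.
Take 3 servings of whole-barley bread: spends $1.35, +168.0 mg calcium (running total 168.0 mg).
Take 3 servings of carrots: spends $0.60, +63.0 mg calcium (running total 231.0 mg).
Take 0.35 servings of pasta: spends $0.14, +6.3 mg calcium (running total 237.3 mg).
Filling greedily by calcium-per-dollar is optimal for one linear limit, giving 237.3 mg.

237.3 mg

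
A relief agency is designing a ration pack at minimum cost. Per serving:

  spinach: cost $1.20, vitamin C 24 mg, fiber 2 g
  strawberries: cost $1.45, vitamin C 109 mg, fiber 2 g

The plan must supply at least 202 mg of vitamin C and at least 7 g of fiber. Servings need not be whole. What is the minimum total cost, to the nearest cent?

For a min-cost LP with two ≥-constraints, a basic feasible solution has at most two positive variables.
spinach only: max(202/24, 7/2) = 8.417 servings → $10.10.
strawberries only: max(202/109, 7/2) = 3.5 servings → $5.08.
spinach + strawberries with both tight: 2.112 servings and 1.388 servings → $4.55.
The minimum over all feasible corners is $4.55.

$4.55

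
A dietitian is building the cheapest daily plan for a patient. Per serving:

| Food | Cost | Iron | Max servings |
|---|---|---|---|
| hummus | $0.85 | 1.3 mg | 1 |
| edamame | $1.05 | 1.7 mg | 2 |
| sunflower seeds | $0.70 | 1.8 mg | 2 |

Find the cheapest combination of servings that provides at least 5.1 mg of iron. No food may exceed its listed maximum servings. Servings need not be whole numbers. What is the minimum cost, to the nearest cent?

Cost per mg of iron: sunflower seeds $0.3889, edamame $0.6176, hummus $0.6538.
Take 2 servings of sunflower seeds: +3.6 mg iron for $1.40 (total $1.40, still need 1.5 mg).
Take 0.8824 servings of edamame: +1.5 mg iron for $0.93 (total $2.33, still need 0.0 mg).
Filling from the cheapest source first is optimal under one linear minimum: $2.33.

$2.33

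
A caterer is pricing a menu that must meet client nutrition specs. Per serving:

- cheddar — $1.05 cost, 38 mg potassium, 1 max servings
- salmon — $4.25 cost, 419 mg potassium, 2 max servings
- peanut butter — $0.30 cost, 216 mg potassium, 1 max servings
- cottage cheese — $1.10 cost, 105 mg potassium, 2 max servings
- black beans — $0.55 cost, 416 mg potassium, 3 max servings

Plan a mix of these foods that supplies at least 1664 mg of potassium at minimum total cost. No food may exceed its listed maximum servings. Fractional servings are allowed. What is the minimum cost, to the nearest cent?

$3.98

Cost per mg of potassium: black beans $0.0013, peanut butter $0.0014, salmon $0.0101, cottage cheese $0.0105, cheddar $0.0276.
Take 3 servings of black beans: +1248.0 mg potassium for $1.65 (total $1.65, still need 416.0 mg).
Take 1 serving of peanut butter: +216.0 mg potassium for $0.30 (total $1.95, still need 200.0 mg).
Take 0.4773 servings of salmon: +200.0 mg potassium for $2.03 (total $3.98, still need 0.0 mg).
Filling from the cheapest source first is optimal under one linear minimum: $3.98.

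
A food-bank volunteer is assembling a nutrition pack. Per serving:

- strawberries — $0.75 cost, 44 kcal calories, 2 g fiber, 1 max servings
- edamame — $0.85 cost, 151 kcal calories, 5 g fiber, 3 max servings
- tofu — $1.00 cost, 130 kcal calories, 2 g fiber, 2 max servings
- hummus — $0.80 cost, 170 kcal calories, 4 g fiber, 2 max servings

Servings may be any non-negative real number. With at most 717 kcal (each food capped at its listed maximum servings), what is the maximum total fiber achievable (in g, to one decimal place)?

Fiber per kcal: strawberries 0.04545, edamame 0.03311, hummus 0.02353, tofu 0.01538.
Take 1 serving of strawberries: uses 44 kcal, +2.0 g fiber (running total 2.0 g).
Take 3 servings of edamame: uses 453 kcal, +15.0 g fiber (running total 17.0 g).
Take 1.294 servings of hummus: uses 220 kcal, +5.2 g fiber (running total 22.2 g).
Filling greedily by fiber-per-kcal is optimal for one linear limit, giving 22.2 g.

22.2 g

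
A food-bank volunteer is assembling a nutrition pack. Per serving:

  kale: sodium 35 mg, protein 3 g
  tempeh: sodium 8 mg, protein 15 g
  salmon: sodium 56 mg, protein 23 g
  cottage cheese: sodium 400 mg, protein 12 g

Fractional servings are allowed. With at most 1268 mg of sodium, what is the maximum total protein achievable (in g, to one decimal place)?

Protein per mg sodium: tempeh 1.875, salmon 0.4107, kale 0.08571, cottage cheese 0.03.
With no serving limits, spend the whole sodium allowance on tempeh: 1268 mg / 8 mg × 15 g = 2377.5 g.

2377.5 g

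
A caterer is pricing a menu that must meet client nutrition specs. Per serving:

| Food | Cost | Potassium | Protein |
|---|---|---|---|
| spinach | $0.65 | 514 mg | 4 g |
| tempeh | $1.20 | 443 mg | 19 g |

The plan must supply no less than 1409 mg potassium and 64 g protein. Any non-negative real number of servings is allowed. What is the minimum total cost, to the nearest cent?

Check every corner: each single food scaled to meet both minima, and each pair solved so both constraints bind.
spinach only: max(1409/514, 64/4) = 16 servings → $10.40.
tempeh only: max(1409/443, 64/19) = 3.368 servings → $4.04.
spinach + tempeh: intersection lies outside the first quadrant.
The minimum over all feasible corners is $4.04.

$4.04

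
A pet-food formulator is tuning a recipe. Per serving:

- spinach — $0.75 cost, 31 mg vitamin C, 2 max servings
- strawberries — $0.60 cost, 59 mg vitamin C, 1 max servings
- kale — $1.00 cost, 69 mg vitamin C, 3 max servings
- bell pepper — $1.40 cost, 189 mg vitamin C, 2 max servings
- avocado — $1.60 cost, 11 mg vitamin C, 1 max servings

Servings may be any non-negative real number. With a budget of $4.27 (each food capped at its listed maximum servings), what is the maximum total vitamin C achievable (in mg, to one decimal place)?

Vitamin C per dollar: bell pepper 135, strawberries 98.33, kale 69, spinach 41.33, avocado 6.875.
Take 2 servings of bell pepper: spends $2.80, +378.0 mg vitamin C (running total 378.0 mg).
Take 1 serving of strawberries: spends $0.60, +59.0 mg vitamin C (running total 437.0 mg).
Take 0.87 servings of kale: spends $0.87, +60.0 mg vitamin C (running total 497.0 mg).
Filling greedily by vitamin C-per-dollar is optimal for one linear limit, giving 497.0 mg.

497.0 mg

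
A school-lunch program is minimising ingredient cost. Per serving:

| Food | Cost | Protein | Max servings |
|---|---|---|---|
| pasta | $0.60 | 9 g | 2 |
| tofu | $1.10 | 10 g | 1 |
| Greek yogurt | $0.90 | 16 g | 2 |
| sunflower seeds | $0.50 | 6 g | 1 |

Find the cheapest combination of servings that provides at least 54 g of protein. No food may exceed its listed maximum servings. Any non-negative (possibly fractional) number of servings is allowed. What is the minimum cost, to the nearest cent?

$3.33

Cost per g of protein: Greek yogurt $0.0563, pasta $0.0667, sunflower seeds $0.0833, tofu $0.1100.
Take 2 servings of Greek yogurt: +32.0 g protein for $1.80 (total $1.80, still need 22.0 g).
Take 2 servings of pasta: +18.0 g protein for $1.20 (total $3.00, still need 4.0 g).
Take 0.6667 servings of sunflower seeds: +4.0 g protein for $0.33 (total $3.33, still need 0.0 g).
Filling from the cheapest source first is optimal under one linear minimum: $3.33.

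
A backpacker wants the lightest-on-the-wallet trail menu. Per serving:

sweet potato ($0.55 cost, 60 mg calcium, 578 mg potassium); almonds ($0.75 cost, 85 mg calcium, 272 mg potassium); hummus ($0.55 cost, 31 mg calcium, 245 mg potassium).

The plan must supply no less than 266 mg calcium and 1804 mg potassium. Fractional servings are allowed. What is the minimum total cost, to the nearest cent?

Minimising a linear cost over {calcium ≥ 266, potassium ≥ 1804, servings ≥ 0} — the optimum is at a vertex, using one or two foods.
sweet potato only: max(266/60, 1804/578) = 4.433 servings → $2.44.
almonds only: max(266/85, 1804/272) = 6.632 servings → $4.97.
hummus only: max(266/31, 1804/245) = 8.581 servings → $4.72.
sweet potato + almonds with both tight: 2.468 servings and 1.387 servings → $2.40.
sweet potato + hummus: the both-tight solution has a negative serving — not a feasible corner.
almonds + hummus with both tight: 0.7461 servings and 6.535 servings → $4.15.
Cheapest feasible corner: $2.40.

$2.40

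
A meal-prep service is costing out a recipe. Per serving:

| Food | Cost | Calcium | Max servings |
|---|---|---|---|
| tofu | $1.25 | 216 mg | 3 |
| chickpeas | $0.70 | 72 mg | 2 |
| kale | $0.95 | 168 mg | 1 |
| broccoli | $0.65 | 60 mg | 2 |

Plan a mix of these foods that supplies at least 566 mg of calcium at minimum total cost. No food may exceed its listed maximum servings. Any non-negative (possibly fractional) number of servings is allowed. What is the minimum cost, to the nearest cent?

Cost per mg of calcium: kale $0.0057, tofu $0.0058, chickpeas $0.0097, broccoli $0.0108.
Take 1 serving of kale: +168.0 mg calcium for $0.95 (total $0.95, still need 398.0 mg).
Take 1.843 servings of tofu: +398.0 mg calcium for $2.30 (total $3.25, still need 0.0 mg).
Filling from the cheapest source first is optimal under one linear minimum: $3.25.

$3.25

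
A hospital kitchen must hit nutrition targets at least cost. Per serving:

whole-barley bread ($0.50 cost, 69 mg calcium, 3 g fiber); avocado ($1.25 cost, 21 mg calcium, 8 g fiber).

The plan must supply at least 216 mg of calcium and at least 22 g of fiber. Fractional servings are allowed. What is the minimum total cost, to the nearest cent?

$3.52

At the optimum either one food covers both requirements or two foods hit both targets exactly; no other combination can be cheaper.
whole-barley bread only: max(216/69, 22/3) = 7.333 servings → $3.67.
avocado only: max(216/21, 22/8) = 10.29 servings → $12.86.
whole-barley bread + avocado with both tight: 2.589 servings and 1.779 servings → $3.52.
Cheapest feasible corner: $3.52.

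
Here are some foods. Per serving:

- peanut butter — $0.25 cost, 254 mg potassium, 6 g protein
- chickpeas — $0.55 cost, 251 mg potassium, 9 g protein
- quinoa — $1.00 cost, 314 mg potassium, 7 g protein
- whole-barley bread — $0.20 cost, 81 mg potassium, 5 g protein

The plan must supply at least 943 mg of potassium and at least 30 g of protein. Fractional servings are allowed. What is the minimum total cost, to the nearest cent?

$1.23

Minimising a linear cost over {potassium ≥ 943, protein ≥ 30, servings ≥ 0} — the optimum is at a vertex, using one or two foods.
peanut butter only: max(943/254, 30/6) = 5 servings → $1.25.
chickpeas only: max(943/251, 30/9) = 3.757 servings → $2.07.
quinoa only: max(943/314, 30/7) = 4.286 servings → $4.29.
whole-barley bread only: max(943/81, 30/5) = 11.64 servings → $2.33.
peanut butter + chickpeas with both tight: 1.227 servings and 2.515 servings → $1.69.
peanut butter + quinoa: the both-tight solution has a negative serving — not a feasible corner.
peanut butter + whole-barley bread with both tight: 2.915 servings and 2.503 servings → $1.23.
chickpeas + quinoa with both tight: 2.637 servings and 0.8952 servings → $2.35.
chickpeas + whole-barley bread: the both-tight solution has a negative serving — not a feasible corner.
quinoa + whole-barley bread with both tight: 2.278 servings and 2.811 servings → $2.84.
The minimum over all feasible corners is $1.23.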